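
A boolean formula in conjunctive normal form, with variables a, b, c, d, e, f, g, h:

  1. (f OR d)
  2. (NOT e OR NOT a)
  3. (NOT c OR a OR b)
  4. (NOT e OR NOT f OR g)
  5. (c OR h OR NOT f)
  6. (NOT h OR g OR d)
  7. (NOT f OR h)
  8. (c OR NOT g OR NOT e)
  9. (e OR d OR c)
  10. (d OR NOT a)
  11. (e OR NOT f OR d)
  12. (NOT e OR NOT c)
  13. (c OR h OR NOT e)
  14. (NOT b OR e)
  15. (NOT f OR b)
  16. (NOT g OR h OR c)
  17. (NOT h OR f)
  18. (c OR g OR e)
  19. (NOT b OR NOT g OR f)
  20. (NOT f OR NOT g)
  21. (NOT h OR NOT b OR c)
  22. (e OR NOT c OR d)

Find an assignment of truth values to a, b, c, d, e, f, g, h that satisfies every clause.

a=T, b=F, c=T, d=T, e=F, f=F, g=T, h=F

Pure literal: d appears only positively; assign d = True.
Branch on a: take a = True.
  then e is forced to False.
  then b is forced to False.
  then f is forced to False.
  then h is forced to False.
Branch on c: take c = True.
g is now unconstrained; take g = True.
Check each clause:
  1. (d OR f) — d is true.
  2. (NOT a OR NOT e) — NOT e is true.
  3. (a OR NOT c OR b) — a is true.
  4. (g OR NOT f OR NOT e) — NOT f is true.
  5. (h OR NOT f OR c) — NOT f is true.
  6. (NOT h OR d OR g) — NOT h is true.
  7. (h OR NOT f) — NOT f is true.
  8. (c OR NOT e OR NOT g) — c is true.
  9. (c OR d OR e) — c is true.
  10. (NOT a OR d) — d is true.
  11. (NOT f OR d OR e) — NOT f is true.
  12. (NOT e OR NOT c) — NOT e is true.
  13. (c OR h OR NOT e) — c is true.
  14. (NOT b OR e) — NOT b is true.
  15. (b OR NOT f) — NOT f is true.
  16. (NOT g OR c OR h) — c is true.
  17. (NOT h OR f) — NOT h is true.
  18. (c OR g OR e) — c is true.
  19. (NOT b OR NOT g OR f) — NOT b is true.
  20. (NOT f OR NOT g) — NOT f is true.
  21. (NOT h OR NOT b OR c) — NOT h is true.
  22. (NOT c OR d OR e) — d is true.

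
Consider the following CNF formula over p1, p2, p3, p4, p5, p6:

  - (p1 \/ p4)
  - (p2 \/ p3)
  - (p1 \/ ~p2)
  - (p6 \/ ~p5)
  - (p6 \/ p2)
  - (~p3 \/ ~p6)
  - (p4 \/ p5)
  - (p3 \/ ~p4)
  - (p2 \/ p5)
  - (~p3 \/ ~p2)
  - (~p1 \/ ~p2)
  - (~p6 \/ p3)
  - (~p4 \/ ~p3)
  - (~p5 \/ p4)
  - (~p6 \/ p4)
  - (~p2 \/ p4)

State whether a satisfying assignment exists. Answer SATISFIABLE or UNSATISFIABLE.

p2 = True:
  propagation gives p1=True; an empty clause results — contradiction.
p2 = False:
  propagation gives p3=True, p6=True; an empty clause results — contradiction.
Every branch closes, so no satisfying assignment exists.

UNSATISFIABLE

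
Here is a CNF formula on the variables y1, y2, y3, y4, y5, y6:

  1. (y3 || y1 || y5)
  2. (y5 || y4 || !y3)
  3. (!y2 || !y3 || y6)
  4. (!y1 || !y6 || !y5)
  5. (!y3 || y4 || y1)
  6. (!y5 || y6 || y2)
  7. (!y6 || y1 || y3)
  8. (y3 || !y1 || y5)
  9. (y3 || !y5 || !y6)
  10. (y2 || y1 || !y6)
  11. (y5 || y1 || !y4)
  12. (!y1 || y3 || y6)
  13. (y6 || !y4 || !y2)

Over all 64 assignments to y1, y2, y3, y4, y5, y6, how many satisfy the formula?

5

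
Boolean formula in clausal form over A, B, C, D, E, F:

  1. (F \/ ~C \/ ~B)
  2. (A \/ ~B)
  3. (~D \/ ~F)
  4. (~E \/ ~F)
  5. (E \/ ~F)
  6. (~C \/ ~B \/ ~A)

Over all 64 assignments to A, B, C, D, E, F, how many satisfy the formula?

20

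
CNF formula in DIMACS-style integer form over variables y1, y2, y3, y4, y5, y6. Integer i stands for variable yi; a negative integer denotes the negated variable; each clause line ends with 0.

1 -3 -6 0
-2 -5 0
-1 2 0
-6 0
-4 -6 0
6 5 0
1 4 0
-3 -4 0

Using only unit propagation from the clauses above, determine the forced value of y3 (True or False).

False

(~y6) stands alone — y6 = False.
From (y5 | y6) and y6 = False: y5 = True.
(~y5 | ~y2) with y5 = True leaves only ~y2, so y2 = False.
(y2 | ~y1) with y2 = False leaves only ~y1, so y1 = False.
(y1 | y4) with y1 = False leaves only y4, so y4 = True.
From (~y4 | ~y3) and y4 = True: y3 = False.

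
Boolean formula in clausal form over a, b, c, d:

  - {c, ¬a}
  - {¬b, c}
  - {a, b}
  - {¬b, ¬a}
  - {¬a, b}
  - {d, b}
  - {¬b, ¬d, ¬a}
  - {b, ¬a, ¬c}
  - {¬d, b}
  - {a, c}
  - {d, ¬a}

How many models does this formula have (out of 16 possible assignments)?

2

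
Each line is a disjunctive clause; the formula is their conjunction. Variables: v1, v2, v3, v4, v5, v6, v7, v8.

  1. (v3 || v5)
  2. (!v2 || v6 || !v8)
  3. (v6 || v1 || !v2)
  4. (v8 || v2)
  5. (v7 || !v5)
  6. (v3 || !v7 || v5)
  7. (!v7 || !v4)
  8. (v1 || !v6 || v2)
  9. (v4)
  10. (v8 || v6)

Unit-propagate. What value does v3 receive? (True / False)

True

(v4) is a unit clause: v4 = True.
(!v4 || !v7): since v4 = True, the clause reduces to (!v7). v7 = False.
From (!v5 || v7) and v7 = False: v5 = False.
(v5 || v3) with v5 = False leaves only v3, so v3 = True.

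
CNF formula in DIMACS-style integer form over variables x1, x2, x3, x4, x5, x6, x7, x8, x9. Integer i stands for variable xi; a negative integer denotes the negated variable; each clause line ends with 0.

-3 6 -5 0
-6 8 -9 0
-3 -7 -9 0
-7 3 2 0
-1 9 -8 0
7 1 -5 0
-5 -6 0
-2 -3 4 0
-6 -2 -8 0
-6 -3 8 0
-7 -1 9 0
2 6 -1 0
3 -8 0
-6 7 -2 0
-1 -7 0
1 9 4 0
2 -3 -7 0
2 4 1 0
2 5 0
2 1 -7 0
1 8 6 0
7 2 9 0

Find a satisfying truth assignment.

Branch on x1: take x1 = True.
  then x7 is forced to False.
The remaining clauses are satisfied by x2 = True, x3 = False, x4 = False, x5 = True, x6 = False, x8 = False, x9 = False.

x1=True, x2=True, x3=False, x4=False, x5=True, x6=False, x7=False, x8=False, x9=False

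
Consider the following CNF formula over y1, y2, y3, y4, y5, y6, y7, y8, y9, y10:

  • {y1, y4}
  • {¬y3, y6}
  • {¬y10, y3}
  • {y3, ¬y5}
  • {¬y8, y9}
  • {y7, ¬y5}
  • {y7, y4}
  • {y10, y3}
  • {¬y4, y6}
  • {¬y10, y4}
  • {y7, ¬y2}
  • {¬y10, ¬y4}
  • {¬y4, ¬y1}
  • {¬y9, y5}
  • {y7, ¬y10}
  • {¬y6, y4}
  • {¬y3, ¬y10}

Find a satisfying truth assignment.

y1=F, y2=F, y3=T, y4=T, y5=T, y6=T, y7=T, y8=F, y9=F, y10=F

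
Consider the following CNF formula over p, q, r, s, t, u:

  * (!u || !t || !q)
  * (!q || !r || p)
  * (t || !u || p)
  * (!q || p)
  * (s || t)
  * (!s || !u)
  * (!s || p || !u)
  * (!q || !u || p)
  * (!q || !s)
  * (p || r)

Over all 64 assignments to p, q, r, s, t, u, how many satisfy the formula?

14

Case analysis on p and q:
  p=T, q=T: remaining (r,s,t,u) ∈ {(F,F,T,F); (T,F,T,F)} — 2.
  p=T, q=F: r free; 4 ways for (s,t,u) × 2^1 = 8.
  p=F, q=T: a clause becomes empty — 0.
  p=F, q=F: remaining (r,s,t,u) ∈ {(T,F,T,F); (T,F,T,T); (T,T,F,F); (T,T,T,F)} — 4.
Total: 2 + 8 + 0 + 4 = 14.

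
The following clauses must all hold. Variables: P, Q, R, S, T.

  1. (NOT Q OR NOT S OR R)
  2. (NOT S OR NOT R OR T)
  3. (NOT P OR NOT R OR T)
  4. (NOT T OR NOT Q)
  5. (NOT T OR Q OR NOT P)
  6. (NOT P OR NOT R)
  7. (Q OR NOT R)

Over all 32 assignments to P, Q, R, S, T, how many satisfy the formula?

Split on R, then Q.
  R=1, Q=1: remaining (P,S,T) ∈ {(0,0,0)} — 1.
  R=1, Q=0: a clause becomes empty — 0.
  R=0, Q=1: remaining (P,S,T) ∈ {(0,0,0); (1,0,0)} — 2.
  R=0, Q=0: S free; 3 ways for (P,T) × 2^1 = 6.
Total: 1 + 0 + 2 + 6 = 9.

9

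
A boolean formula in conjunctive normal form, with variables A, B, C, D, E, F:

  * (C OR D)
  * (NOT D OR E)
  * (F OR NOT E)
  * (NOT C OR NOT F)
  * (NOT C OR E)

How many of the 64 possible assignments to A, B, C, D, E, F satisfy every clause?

4

The models are:
  A=F B=F C=F D=T E=T F=T
  A=F B=T C=F D=T E=T F=T
  A=T B=F C=F D=T E=T F=T
  A=T B=T C=F D=T E=T F=T
Count: 4.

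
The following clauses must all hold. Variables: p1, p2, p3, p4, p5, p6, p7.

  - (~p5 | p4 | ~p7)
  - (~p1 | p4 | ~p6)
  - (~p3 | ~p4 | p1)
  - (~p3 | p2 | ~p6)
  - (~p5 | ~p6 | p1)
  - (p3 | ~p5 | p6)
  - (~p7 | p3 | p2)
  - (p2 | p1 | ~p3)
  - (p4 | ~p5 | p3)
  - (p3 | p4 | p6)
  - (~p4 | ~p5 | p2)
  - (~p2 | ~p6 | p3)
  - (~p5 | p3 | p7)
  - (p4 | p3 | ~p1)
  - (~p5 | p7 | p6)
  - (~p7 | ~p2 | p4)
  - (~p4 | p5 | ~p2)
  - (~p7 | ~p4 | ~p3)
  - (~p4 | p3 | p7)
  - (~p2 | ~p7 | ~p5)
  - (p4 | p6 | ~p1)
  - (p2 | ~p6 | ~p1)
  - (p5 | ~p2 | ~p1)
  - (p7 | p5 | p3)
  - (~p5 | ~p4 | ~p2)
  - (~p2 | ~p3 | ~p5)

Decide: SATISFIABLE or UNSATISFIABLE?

SATISFIABLE

Branch on p1: take p1 = False.
Set p2 = True and propagate.
Try p3 = True.
  then p4 is forced to False.
  then p7 is forced to False.
  then p5 is forced to False.
p6 is now unconstrained; take p6 = True.
Every clause has at least one true literal under this assignment.
So p1=F, p2=T, p3=T, p4=F, p5=F, p6=T, p7=F is a satisfying assignment.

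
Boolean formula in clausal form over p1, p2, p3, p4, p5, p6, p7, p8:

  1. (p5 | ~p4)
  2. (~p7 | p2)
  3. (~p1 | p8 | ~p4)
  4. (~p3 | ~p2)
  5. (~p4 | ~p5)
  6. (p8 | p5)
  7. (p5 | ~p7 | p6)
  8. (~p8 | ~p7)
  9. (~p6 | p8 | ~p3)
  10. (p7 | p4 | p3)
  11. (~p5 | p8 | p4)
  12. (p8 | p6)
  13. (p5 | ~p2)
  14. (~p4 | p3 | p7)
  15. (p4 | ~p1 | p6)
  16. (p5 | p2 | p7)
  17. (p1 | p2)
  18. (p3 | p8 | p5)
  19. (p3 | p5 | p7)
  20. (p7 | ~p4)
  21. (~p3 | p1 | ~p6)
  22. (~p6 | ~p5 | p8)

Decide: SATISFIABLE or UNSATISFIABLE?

SATISFIABLE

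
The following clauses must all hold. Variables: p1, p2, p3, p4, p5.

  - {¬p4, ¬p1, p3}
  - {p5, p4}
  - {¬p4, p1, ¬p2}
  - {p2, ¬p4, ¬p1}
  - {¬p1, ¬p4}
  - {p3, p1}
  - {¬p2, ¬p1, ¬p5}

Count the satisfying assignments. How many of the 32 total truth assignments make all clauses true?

6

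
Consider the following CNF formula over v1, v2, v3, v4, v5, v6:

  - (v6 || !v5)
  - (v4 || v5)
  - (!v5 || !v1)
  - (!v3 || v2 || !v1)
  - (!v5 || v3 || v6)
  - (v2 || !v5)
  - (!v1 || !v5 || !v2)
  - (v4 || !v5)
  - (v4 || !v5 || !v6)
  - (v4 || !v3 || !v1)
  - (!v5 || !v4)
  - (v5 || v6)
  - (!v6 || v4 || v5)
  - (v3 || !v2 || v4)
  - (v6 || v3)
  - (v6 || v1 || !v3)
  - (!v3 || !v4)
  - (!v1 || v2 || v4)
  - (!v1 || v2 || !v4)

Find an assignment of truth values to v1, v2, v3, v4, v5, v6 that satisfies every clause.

v1=False, v2=False, v3=False, v4=True, v5=False, v6=True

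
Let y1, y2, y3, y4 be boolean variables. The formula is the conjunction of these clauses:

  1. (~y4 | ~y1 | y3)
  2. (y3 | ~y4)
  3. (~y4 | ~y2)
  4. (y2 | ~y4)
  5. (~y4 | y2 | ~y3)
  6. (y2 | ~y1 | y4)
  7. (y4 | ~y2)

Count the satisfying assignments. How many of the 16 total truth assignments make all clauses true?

2

The models are:
  y1=F y2=F y3=F y4=F
  y1=F y2=F y3=T y4=F
Count: 2.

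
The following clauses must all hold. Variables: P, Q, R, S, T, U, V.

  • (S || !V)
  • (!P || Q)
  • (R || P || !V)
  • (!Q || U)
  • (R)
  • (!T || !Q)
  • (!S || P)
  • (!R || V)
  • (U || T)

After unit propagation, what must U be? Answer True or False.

True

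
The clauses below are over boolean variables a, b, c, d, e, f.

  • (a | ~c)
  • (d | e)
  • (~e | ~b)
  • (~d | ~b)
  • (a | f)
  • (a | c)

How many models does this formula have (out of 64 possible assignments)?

12

Case analysis on a and b:
  a=1, b=1: a clause becomes empty — 0.
  a=1, b=0: c, f free; 3 ways for (d,e) × 2^2 = 12.
  a=0, b=1: a clause becomes empty — 0.
  a=0, b=0: a clause becomes empty — 0.
Total: 0 + 12 + 0 + 0 = 12.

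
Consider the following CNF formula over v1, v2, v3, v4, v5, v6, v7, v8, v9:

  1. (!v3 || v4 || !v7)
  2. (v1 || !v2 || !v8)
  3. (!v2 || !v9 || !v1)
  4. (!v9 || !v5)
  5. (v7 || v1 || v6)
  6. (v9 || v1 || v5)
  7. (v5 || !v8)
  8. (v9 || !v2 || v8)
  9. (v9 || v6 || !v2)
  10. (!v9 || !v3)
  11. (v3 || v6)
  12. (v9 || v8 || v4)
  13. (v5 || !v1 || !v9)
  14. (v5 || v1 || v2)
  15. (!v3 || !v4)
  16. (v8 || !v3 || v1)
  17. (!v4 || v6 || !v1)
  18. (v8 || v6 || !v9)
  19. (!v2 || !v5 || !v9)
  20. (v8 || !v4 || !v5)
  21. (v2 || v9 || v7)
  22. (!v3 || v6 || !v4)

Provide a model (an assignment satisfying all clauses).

v1 = 0, v2 = 1, v3 = 0, v4 = 0, v5 = 0, v6 = 1, v7 = 1, v8 = 0, v9 = 1

Check each clause:
  1. (!v3 || !v7 || v4) — !v3 is true.
  2. (!v2 || v1 || !v8) — !v8 is true.
  3. (!v2 || !v9 || !v1) — !v1 is true.
  4. (!v5 || !v9) — !v5 is true.
  5. (v6 || v7 || v1) — v6 is true.
  6. (v9 || v1 || v5) — v9 is true.
  7. (!v8 || v5) — !v8 is true.
  8. (v8 || v9 || !v2) — v9 is true.
  9. (v9 || v6 || !v2) — v9 is true.
  10. (!v9 || !v3) — !v3 is true.
  11. (v6 || v3) — v6 is true.
  12. (v4 || v8 || v9) — v9 is true.
  13. (!v9 || v5 || !v1) — !v1 is true.
  14. (v5 || v1 || v2) — v2 is true.
  15. (!v3 || !v4) — !v4 is true.
  16. (!v3 || v8 || v1) — !v3 is true.
  17. (v6 || !v4 || !v1) — !v4 is true.
  18. (v8 || v6 || !v9) — v6 is true.
  19. (!v5 || !v2 || !v9) — !v5 is true.
  20. (v8 || !v5 || !v4) — !v5 is true.
  21. (v9 || v7 || v2) — v9 is true.
  22. (!v3 || !v4 || v6) — !v4 is true.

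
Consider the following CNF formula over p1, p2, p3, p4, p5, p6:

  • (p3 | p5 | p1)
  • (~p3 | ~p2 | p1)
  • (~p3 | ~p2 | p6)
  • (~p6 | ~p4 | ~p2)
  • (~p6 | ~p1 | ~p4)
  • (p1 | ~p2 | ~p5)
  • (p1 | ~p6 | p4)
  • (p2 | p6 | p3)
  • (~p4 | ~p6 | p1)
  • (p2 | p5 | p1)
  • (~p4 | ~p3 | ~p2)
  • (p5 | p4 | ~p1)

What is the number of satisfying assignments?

12

Split on p1, then p2.
  p1=T, p2=T: 5 of the 16 assignments to (p3,p4,p5,p6) work.
  p1=T, p2=F: 5 of the 16 assignments to (p3,p4,p5,p6) work.
  p1=F, p2=T: a clause becomes empty — 0.
  p1=F, p2=F: remaining (p3,p4,p5,p6) ∈ {(T,F,T,F); (T,T,T,F)} — 2.
Total: 5 + 5 + 0 + 2 = 12.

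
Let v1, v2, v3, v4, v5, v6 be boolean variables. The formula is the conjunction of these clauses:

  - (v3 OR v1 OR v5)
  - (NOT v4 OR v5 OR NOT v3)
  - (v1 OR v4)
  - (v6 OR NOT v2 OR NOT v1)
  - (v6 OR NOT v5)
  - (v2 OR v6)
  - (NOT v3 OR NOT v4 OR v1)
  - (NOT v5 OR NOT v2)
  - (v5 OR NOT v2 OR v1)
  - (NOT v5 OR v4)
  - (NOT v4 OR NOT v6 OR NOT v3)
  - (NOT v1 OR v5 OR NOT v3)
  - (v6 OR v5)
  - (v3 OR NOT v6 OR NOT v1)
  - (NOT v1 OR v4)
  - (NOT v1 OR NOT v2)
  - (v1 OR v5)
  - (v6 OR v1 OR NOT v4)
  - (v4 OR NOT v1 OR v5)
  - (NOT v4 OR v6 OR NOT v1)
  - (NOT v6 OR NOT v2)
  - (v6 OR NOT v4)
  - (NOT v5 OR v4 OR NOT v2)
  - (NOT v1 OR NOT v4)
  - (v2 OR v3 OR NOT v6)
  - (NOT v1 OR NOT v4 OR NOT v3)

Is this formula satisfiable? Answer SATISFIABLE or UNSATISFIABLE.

UNSATISFIABLE

v1 = True:
  propagation gives v4=True; an empty clause results — contradiction.
v1 = False:
  propagation gives v4=True, v3=False, v5=True, v6=True; an empty clause results — contradiction.
Every branch closes, so no satisfying assignment exists.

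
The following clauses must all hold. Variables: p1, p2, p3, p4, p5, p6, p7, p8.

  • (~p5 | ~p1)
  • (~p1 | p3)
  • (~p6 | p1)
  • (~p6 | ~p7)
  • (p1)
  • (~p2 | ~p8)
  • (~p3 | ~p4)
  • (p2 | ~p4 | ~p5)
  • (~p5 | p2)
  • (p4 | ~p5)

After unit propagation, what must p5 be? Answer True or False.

False

(p1) is a unit clause: p1 = True.
From (~p1 | ~p5) and p1 = True: p5 = False.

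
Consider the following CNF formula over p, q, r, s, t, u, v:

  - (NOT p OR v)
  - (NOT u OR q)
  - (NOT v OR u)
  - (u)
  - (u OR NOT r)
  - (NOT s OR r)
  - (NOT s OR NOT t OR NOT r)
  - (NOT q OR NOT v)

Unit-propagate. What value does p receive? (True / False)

False

Unit clause (u) sets u = True.
From (q OR NOT u) and u = True: q = True.
(NOT v OR NOT q): since q = True, the clause reduces to (NOT v). v = False.
(v OR NOT p) with v = False leaves only NOT p, so p = False.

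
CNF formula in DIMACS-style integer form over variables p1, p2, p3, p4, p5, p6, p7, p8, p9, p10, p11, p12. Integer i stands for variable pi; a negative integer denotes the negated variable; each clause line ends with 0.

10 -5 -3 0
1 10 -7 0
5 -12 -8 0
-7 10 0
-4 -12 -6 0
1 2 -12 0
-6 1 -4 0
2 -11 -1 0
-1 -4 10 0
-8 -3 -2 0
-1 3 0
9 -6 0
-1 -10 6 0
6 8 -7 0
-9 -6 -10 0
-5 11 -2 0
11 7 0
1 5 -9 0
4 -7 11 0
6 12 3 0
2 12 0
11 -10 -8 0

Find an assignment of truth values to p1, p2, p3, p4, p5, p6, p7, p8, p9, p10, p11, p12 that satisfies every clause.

p1=F, p2=T, p3=F, p4=T, p5=T, p6=F, p7=F, p8=F, p9=F, p10=F, p11=T, p12=T

Try p1 = False.
Branch on p2: take p2 = True.
The remaining clauses are satisfied by p3 = False, p4 = True, p5 = True, p6 = False, p7 = False, p8 = False, p9 = False, p10 = False, p11 = True, p12 = True.
Every clause has at least one true literal under this assignment.
Check each clause:
  1. (NOT p5 OR NOT p3 OR p10) — NOT p3 is true.
  2. (NOT p7 OR p1 OR p10) — NOT p7 is true.
  3. (NOT p12 OR p5 OR NOT p8) — NOT p8 is true.
  4. (p10 OR NOT p7) — NOT p7 is true.
  5. (NOT p6 OR NOT p4 OR NOT p12) — NOT p6 is true.
  6. (p1 OR NOT p12 OR p2) — p2 is true.
  7. (NOT p6 OR NOT p4 OR p1) — NOT p6 is true.
  8. (NOT p1 OR p2 OR NOT p11) — p2 is true.
  9. (NOT p1 OR NOT p4 OR p10) — NOT p1 is true.
  10. (NOT p3 OR NOT p8 OR NOT p2) — NOT p8 is true.
  11. (NOT p1 OR p3) — NOT p1 is true.
  12. (p9 OR NOT p6) — NOT p6 is true.
  13. (p6 OR NOT p10 OR NOT p1) — NOT p10 is true.
  14. (p8 OR NOT p7 OR p6) — NOT p7 is true.
  15. (NOT p6 OR NOT p10 OR NOT p9) — NOT p6 is true.
  16. (NOT p2 OR NOT p5 OR p11) — p11 is true.
  17. (p11 OR p7) — p11 is true.
  18. (p1 OR NOT p9 OR p5) — p5 is true.
  19. (p4 OR p11 OR NOT p7) — NOT p7 is true.
  20. (p6 OR p3 OR p12) — p12 is true.
  21. (p2 OR p12) — p2 is true.
  22. (p11 OR NOT p10 OR NOT p8) — NOT p8 is true.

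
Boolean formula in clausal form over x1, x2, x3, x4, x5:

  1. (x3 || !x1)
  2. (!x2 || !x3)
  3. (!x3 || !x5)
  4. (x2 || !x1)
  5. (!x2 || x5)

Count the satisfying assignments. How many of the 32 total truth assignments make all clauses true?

8

Case analysis on x2 and x3:
  x2=T, x3=T: a clause becomes empty — 0.
  x2=T, x3=F: remaining (x1,x4,x5) ∈ {(F,F,T); (F,T,T)} — 2.
  x2=F, x3=T: remaining (x1,x4,x5) ∈ {(F,F,F); (F,T,F)} — 2.
  x2=F, x3=F: remaining (x1,x4,x5) ∈ {(F,F,F); (F,F,T); (F,T,F); (F,T,T)} — 4.
Total: 0 + 2 + 2 + 4 = 8.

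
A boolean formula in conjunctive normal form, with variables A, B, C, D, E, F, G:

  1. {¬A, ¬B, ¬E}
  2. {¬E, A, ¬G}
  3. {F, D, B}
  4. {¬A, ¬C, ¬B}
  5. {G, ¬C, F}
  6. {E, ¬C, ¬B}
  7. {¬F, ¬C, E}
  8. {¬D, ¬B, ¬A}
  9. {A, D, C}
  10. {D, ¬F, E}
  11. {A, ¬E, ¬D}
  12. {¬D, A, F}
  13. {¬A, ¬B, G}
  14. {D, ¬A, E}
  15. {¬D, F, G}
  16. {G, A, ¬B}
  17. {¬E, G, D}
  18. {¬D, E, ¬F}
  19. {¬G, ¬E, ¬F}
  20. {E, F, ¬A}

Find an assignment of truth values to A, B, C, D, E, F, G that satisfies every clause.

A=True, B=False, C=False, D=True, E=True, F=False, G=True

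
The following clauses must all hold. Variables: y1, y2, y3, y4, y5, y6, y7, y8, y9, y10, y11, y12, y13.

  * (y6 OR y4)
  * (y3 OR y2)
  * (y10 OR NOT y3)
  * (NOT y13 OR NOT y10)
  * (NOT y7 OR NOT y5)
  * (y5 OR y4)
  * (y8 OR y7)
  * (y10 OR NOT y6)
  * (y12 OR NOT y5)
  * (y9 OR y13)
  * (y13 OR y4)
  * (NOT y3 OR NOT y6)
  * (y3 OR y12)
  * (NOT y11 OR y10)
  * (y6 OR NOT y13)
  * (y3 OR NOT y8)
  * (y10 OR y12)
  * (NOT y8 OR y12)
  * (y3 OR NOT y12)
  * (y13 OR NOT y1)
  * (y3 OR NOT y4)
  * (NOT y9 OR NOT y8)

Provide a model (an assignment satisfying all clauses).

y1 = 0  y2 = 1  y3 = 1  y4 = 1  y5 = 0  y6 = 0  y7 = 1  y8 = 0  y9 = 1  y10 = 1  y11 = 0  y12 = 0  y13 = 0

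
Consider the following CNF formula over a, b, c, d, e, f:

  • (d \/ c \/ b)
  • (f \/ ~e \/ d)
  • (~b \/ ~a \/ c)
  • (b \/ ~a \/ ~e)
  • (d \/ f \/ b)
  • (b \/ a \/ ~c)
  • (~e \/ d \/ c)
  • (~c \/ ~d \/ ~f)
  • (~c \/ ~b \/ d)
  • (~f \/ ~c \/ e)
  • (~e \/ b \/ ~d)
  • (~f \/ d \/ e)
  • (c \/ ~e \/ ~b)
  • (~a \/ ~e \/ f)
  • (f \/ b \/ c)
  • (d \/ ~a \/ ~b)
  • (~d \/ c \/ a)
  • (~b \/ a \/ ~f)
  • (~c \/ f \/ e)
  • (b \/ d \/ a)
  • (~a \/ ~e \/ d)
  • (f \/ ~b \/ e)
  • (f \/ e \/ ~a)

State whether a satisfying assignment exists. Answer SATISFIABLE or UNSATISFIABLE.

SATISFIABLE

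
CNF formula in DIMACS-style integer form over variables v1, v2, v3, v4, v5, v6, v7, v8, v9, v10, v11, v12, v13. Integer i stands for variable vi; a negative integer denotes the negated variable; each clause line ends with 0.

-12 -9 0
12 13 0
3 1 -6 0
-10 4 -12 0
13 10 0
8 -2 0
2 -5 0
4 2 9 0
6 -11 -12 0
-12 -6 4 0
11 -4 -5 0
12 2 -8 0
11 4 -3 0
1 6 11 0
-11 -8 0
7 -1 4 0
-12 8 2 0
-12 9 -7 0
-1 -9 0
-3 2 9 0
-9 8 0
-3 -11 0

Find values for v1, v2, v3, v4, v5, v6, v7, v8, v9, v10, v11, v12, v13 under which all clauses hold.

v1=T, v2=F, v3=F, v4=T, v5=F, v6=F, v7=T, v8=F, v9=F, v10=T, v11=T, v12=F, v13=T

Pure literal: v5 appears only negated; assign v5 = False.
Pure literal: v13 appears only positively; assign v13 = True.
Set v1 = True and propagate.
  then v9 is forced to False.
Branch on v2: take v2 = False.
  then v4 is forced to True.
  then v3 is forced to False.
The remaining clauses are satisfied by v6 = False, v7 = True, v8 = False, v10 = True, v11 = True, v12 = False.
Every clause has at least one true literal under this assignment.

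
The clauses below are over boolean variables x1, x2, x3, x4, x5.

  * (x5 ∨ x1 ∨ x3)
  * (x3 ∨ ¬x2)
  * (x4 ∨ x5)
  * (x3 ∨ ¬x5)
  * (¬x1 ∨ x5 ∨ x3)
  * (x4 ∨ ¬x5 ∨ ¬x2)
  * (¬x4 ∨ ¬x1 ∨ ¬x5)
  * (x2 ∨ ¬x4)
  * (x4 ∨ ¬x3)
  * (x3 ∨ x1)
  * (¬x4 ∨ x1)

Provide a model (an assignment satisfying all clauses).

x1=T, x2=T, x3=T, x4=T, x5=F

Check each clause:
  1. (x3 ∨ x1 ∨ x5) — x1 is true.
  2. (¬x2 ∨ x3) — x3 is true.
  3. (x5 ∨ x4) — x4 is true.
  4. (x3 ∨ ¬x5) — x3 is true.
  5. (x5 ∨ ¬x1 ∨ x3) — x3 is true.
  6. (¬x2 ∨ x4 ∨ ¬x5) — ¬x5 is true.
  7. (¬x1 ∨ ¬x5 ∨ ¬x4) — ¬x5 is true.
  8. (x2 ∨ ¬x4) — x2 is true.
  9. (x4 ∨ ¬x3) — x4 is true.
  10. (x1 ∨ x3) — x1 is true.
  11. (¬x4 ∨ x1) — x1 is true.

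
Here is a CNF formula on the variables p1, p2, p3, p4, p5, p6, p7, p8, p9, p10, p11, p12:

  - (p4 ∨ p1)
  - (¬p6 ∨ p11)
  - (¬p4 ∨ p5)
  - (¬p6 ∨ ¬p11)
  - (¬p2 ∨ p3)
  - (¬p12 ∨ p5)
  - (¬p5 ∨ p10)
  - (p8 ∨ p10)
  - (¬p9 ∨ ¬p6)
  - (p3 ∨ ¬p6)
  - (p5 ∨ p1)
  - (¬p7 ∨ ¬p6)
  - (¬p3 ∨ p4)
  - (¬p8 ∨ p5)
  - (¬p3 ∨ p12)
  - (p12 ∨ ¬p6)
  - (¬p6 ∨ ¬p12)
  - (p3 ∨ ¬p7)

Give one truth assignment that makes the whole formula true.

p1 = False, p2 = False, p3 = True, p4 = True, p5 = True, p6 = False, p7 = True, p8 = True, p9 = True, p10 = True, p11 = False, p12 = True

p2 occurs only negated in the remaining clauses — set p2 = False.
Pure literal: p6 appears only negated; assign p6 = False.
Try p1 = False.
  then p4 is forced to True.
  then p5 is forced to True.
  then p10 is forced to True.
Branch on p3: take p3 = True.
  then p12 is forced to True.
p7, p8, p9, p11 are now unconstrained; take p7 = True, p8 = True, p9 = True, p11 = False.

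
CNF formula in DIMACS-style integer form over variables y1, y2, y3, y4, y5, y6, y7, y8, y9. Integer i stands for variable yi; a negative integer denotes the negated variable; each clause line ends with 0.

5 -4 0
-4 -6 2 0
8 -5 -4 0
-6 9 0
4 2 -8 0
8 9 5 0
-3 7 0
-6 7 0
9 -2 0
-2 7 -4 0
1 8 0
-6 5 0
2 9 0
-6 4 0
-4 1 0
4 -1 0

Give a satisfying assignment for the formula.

Pure literal: y3 appears only negated; assign y3 = False.
y6 occurs only negated in the remaining clauses — set y6 = False.
Try y1 = False.
  then y8 is forced to True.
  then y4 is forced to False.
  then y2 is forced to True.
  then y9 is forced to True.
y5, y7 are now unconstrained; take y5 = True, y7 = True.
Check each clause:
  1. (y5 ∨ ¬y4) — ¬y4 is true.
  2. (y2 ∨ ¬y4 ∨ ¬y6) — ¬y6 is true.
  3. (¬y5 ∨ y8 ∨ ¬y4) — y8 is true.
  4. (¬y6 ∨ y9) — y9 is true.
  5. (¬y8 ∨ y4 ∨ y2) — y2 is true.
  6. (y9 ∨ y8 ∨ y5) — y8 is true.
  7. (¬y3 ∨ y7) — ¬y3 is true.
  8. (¬y6 ∨ y7) — ¬y6 is true.
  9. (y9 ∨ ¬y2) — y9 is true.
  10. (¬y2 ∨ ¬y4 ∨ y7) — ¬y4 is true.
  11. (y8 ∨ y1) — y8 is true.
  12. (y5 ∨ ¬y6) — ¬y6 is true.
  13. (y9 ∨ y2) — y9 is true.
  14. (y4 ∨ ¬y6) — ¬y6 is true.
  15. (¬y4 ∨ y1) — ¬y4 is true.
  16. (¬y1 ∨ y4) — ¬y1 is true.

y1 = False, y2 = True, y3 = False, y4 = False, y5 = True, y6 = False, y7 = True, y8 = True, y9 = True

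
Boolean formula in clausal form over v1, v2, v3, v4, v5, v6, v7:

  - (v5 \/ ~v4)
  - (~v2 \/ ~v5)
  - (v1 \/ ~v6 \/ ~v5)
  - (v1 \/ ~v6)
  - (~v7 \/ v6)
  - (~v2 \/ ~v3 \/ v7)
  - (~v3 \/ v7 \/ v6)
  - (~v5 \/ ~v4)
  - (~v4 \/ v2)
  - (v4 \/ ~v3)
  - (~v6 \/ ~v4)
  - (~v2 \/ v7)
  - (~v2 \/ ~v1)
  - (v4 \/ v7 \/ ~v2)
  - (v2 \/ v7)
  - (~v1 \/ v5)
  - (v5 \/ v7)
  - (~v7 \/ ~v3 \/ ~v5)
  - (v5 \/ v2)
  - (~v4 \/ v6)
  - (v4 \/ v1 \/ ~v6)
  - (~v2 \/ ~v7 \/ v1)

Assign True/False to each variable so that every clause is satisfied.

v1=T, v2=F, v3=F, v4=F, v5=T, v6=T, v7=T

v3 occurs only negated in the remaining clauses — set v3 = False.
Try v1 = True.
  then v2 is forced to False.
  then v4 is forced to False.
  then v7 is forced to True.
  then v6 is forced to True.
  then v5 is forced to True.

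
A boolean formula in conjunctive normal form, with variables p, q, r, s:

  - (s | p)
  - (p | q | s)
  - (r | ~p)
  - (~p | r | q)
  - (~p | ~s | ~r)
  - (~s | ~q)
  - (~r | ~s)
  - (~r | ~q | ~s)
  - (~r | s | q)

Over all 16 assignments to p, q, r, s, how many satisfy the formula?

Satisfying assignments:
  p=F q=F r=F s=T
  p=T q=T r=T s=F
Count: 2.

2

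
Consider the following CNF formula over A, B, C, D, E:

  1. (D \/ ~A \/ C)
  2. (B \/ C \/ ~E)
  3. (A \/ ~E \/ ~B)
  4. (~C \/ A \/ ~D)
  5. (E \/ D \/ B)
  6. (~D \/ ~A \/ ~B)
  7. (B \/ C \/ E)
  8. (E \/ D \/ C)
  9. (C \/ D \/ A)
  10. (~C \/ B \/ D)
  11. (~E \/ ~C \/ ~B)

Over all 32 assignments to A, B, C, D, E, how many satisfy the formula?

5

Satisfying assignments:
  A=F B=T C=F D=T E=F
  A=F B=T C=T D=F E=F
  A=T B=F C=T D=T E=F
  A=T B=F C=T D=T E=T
  A=T B=T C=T D=F E=F
Count: 5.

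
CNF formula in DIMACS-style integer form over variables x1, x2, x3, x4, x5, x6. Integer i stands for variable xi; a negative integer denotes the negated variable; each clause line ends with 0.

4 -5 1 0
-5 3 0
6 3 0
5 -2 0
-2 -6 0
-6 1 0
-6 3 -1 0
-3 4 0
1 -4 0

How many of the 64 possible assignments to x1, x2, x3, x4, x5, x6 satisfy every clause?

5

The models are:
  x1=T x2=F x3=T x4=T x5=F x6=F
  x1=T x2=F x3=T x4=T x5=F x6=T
  x1=T x2=F x3=T x4=T x5=T x6=F
  x1=T x2=F x3=T x4=T x5=T x6=T
  x1=T x2=T x3=T x4=T x5=T x6=F
That's 5 in total.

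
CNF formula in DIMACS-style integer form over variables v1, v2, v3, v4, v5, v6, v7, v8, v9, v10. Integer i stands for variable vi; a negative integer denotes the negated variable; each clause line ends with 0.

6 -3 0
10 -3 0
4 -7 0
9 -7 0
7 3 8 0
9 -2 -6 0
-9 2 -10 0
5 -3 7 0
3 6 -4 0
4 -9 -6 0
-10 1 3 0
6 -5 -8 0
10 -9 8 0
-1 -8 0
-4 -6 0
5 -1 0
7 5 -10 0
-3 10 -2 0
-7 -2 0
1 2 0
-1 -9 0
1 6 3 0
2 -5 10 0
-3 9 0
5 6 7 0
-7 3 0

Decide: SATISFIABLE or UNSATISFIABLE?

UNSATISFIABLE

v3 = True:
  propagation gives v6=True, v10=True, v4=False, v7=False; an empty clause results — contradiction.
v3 = False:
  propagation gives v7=False, v8=True, v1=False, v10=False; an empty clause results — contradiction.
Every branch closes, so no satisfying assignment exists.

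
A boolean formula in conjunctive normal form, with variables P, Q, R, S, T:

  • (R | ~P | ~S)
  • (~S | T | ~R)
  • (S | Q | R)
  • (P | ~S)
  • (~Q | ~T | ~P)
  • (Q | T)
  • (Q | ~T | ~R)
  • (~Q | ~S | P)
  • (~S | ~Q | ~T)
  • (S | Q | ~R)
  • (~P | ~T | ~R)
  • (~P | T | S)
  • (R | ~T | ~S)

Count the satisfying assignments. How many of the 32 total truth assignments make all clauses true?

4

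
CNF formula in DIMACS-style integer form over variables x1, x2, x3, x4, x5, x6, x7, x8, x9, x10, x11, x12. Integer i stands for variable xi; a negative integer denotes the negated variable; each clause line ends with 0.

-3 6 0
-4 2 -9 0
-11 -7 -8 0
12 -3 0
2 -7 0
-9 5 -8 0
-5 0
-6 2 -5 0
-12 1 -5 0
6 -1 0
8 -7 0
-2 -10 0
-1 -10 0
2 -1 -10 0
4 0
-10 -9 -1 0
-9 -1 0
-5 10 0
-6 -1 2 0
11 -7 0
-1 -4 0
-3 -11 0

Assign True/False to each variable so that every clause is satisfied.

x1 = False  x2 = False  x3 = False  x4 = True  x5 = False  x6 = True  x7 = False  x8 = True  x9 = False  x10 = False  x11 = True  x12 = False

The clause (¬x5) is unit: x5 must be False.
Unit propagation: (x4) forces x4 = True.
The clause (¬x1) is unit: x1 must be False.
x3 occurs only negated in the remaining clauses — set x3 = False.
Pure literal: x6 appears only positively; assign x6 = True.
Branch on x2: take x2 = False.
  then x9 is forced to False.
  then x7 is forced to False.
x8, x10, x11, x12 are now unconstrained; take x8 = True, x10 = False, x11 = True, x12 = False.
Every clause has at least one true literal under this assignment.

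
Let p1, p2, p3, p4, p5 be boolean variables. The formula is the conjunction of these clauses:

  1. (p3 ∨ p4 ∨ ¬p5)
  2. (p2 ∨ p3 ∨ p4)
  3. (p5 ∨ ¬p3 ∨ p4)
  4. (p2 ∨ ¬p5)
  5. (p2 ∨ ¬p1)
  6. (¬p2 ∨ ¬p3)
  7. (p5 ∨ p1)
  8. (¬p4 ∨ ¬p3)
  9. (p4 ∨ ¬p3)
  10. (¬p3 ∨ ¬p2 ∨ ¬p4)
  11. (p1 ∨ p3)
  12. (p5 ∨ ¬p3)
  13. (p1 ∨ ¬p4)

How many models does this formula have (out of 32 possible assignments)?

Satisfying assignments:
  p1=1 p2=1 p3=0 p4=0 p5=0
  p1=1 p2=1 p3=0 p4=1 p5=0
  p1=1 p2=1 p3=0 p4=1 p5=1
That's 3 in total.

3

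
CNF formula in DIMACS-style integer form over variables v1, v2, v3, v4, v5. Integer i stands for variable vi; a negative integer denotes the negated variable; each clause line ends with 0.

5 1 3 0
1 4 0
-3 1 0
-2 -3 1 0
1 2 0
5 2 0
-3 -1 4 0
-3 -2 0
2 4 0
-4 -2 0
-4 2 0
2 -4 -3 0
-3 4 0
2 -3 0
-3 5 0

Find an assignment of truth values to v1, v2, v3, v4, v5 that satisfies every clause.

Set v1 = True and propagate.
For the remaining variables, v2 = True, v3 = False, v4 = False, v5 = False works.
Check each clause:
  1. {v5, v3, v1} — v1 is true.
  2. {v4, v1} — v1 is true.
  3. {v1, ¬v3} — v1 is true.
  4. {¬v3, ¬v2, v1} — v1 is true.
  5. {v2, v1} — v1 is true.
  6. {v2, v5} — v2 is true.
  7. {v4, ¬v1, ¬v3} — ¬v3 is true.
  8. {¬v3, ¬v2} — ¬v3 is true.
  9. {v4, v2} — v2 is true.
  10. {¬v2, ¬v4} — ¬v4 is true.
  11. {v2, ¬v4} — v2 is true.
  12. {¬v3, ¬v4, v2} — v2 is true.
  13. {¬v3, v4} — ¬v3 is true.
  14. {¬v3, v2} — v2 is true.
  15. {¬v3, v5} — ¬v3 is true.

v1=True  v2=True  v3=False  v4=False  v5=False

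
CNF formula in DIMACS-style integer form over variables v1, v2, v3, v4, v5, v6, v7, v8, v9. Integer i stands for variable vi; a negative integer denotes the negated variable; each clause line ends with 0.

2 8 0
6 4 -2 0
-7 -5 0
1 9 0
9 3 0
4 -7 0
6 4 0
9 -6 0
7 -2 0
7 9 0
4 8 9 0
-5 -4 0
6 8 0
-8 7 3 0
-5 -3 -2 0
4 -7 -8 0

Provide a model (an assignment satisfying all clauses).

v1=F, v2=T, v3=T, v4=T, v5=F, v6=T, v7=T, v8=T, v9=T

Pure literal: v5 appears only negated; assign v5 = False.
v9 occurs only positively in the remaining clauses — set v9 = True.
Set v2 = True and propagate.
  then v7 is forced to True.
  then v4 is forced to True.
For the remaining variables, v1 = False, v3 = True, v6 = True, v8 = True works.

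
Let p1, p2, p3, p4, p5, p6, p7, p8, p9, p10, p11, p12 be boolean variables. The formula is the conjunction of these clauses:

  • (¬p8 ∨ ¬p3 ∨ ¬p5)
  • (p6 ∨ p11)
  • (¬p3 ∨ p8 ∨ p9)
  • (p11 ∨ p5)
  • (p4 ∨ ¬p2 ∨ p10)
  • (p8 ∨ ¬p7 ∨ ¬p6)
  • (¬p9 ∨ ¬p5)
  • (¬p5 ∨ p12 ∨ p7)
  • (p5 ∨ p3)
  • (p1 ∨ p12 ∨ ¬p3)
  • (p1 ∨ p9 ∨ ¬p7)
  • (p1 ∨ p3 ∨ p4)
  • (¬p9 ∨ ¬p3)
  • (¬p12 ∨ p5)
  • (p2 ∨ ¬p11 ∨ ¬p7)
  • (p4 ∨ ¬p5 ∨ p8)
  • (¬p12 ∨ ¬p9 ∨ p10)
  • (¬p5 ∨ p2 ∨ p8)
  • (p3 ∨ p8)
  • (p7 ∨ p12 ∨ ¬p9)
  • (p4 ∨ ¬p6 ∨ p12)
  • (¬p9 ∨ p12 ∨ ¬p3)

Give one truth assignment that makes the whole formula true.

p1=True  p2=True  p3=True  p4=False  p5=False  p6=False  p7=False  p8=True  p9=False  p10=True  p11=True  p12=False

p1 occurs only positively in the remaining clauses — set p1 = True.
Pure literal: p10 appears only positively; assign p10 = True.
Try p2 = True.
Branch on p3: take p3 = True.
  then p9 is forced to False.
  then p8 is forced to True.
  then p5 is forced to False.
  then p11 is forced to True.
  then p12 is forced to False.
The remaining clauses are satisfied by p4 = False, p6 = False, p7 = False.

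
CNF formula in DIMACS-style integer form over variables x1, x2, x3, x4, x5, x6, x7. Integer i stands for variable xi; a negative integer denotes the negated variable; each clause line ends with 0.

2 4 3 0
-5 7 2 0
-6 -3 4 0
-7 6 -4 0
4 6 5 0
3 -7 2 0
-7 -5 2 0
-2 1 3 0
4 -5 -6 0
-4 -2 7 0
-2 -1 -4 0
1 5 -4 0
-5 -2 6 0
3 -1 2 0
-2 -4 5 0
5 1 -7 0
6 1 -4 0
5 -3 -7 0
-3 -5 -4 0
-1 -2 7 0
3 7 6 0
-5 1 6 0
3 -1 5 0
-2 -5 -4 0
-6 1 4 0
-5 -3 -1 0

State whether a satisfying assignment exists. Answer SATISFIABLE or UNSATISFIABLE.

SATISFIABLE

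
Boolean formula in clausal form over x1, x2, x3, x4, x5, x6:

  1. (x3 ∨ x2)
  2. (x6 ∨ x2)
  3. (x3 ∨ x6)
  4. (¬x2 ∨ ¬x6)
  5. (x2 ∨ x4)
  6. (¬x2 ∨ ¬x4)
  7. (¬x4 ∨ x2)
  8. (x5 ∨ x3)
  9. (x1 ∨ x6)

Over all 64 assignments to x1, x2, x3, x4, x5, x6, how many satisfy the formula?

The models are:
  x1=1 x2=1 x3=1 x4=0 x5=0 x6=0
  x1=1 x2=1 x3=1 x4=0 x5=1 x6=0
That's 2 in total.

2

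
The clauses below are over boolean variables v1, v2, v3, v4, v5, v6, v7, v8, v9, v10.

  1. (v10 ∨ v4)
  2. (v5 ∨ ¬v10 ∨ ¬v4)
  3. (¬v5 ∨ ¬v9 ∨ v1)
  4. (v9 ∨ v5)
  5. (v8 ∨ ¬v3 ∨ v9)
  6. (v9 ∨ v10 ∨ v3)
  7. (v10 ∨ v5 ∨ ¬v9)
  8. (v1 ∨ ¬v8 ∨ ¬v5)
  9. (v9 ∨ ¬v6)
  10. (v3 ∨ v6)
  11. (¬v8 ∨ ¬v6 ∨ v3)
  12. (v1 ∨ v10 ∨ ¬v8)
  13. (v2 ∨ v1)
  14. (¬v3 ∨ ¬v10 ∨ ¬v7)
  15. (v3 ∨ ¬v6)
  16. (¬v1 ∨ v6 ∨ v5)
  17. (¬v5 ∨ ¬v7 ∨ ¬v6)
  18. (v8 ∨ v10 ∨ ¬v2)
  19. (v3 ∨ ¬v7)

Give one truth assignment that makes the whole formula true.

v1=True  v2=False  v3=True  v4=False  v5=True  v6=True  v7=False  v8=True  v9=True  v10=True

v7 occurs only negated in the remaining clauses — set v7 = False.
Try v1 = True.
The remaining clauses are satisfied by v2 = False, v3 = True, v4 = False, v5 = True, v6 = True, v8 = True, v9 = True, v10 = True.
Check each clause:
  1. (v4 ∨ v10) — v10 is true.
  2. (¬v10 ∨ v5 ∨ ¬v4) — ¬v4 is true.
  3. (¬v5 ∨ v1 ∨ ¬v9) — v1 is true.
  4. (v5 ∨ v9) — v9 is true.
  5. (v8 ∨ ¬v3 ∨ v9) — v8 is true.
  6. (v10 ∨ v3 ∨ v9) — v9 is true.
  7. (v10 ∨ v5 ∨ ¬v9) — v10 is true.
  8. (v1 ∨ ¬v8 ∨ ¬v5) — v1 is true.
  9. (v9 ∨ ¬v6) — v9 is true.
  10. (v6 ∨ v3) — v3 is true.
  11. (¬v6 ∨ v3 ∨ ¬v8) — v3 is true.
  12. (v1 ∨ v10 ∨ ¬v8) — v1 is true.
  13. (v2 ∨ v1) — v1 is true.
  14. (¬v3 ∨ ¬v7 ∨ ¬v10) — ¬v7 is true.
  15. (¬v6 ∨ v3) — v3 is true.
  16. (v5 ∨ ¬v1 ∨ v6) — v5 is true.
  17. (¬v5 ∨ ¬v6 ∨ ¬v7) — ¬v7 is true.
  18. (¬v2 ∨ v10 ∨ v8) — v8 is true.
  19. (v3 ∨ ¬v7) — ¬v7 is true.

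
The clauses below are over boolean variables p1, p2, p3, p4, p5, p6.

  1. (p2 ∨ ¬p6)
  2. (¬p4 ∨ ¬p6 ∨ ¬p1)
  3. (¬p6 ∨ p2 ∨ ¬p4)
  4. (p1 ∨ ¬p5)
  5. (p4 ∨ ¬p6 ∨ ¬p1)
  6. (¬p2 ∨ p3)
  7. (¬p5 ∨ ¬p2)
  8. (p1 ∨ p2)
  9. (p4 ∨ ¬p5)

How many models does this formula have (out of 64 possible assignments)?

Case analysis on p2 and p1:
  p2=T, p1=T: remaining (p3,p4,p5,p6) ∈ {(T,F,F,F); (T,T,F,F)} — 2.
  p2=T, p1=F: remaining (p3,p4,p5,p6) ∈ {(T,F,F,F); (T,F,F,T); (T,T,F,F); (T,T,F,T)} — 4.
  p2=F, p1=T: p3 free; 3 ways for (p4,p5,p6) × 2^1 = 6.
  p2=F, p1=F: a clause becomes empty — 0.
Total: 2 + 4 + 6 + 0 = 12.

12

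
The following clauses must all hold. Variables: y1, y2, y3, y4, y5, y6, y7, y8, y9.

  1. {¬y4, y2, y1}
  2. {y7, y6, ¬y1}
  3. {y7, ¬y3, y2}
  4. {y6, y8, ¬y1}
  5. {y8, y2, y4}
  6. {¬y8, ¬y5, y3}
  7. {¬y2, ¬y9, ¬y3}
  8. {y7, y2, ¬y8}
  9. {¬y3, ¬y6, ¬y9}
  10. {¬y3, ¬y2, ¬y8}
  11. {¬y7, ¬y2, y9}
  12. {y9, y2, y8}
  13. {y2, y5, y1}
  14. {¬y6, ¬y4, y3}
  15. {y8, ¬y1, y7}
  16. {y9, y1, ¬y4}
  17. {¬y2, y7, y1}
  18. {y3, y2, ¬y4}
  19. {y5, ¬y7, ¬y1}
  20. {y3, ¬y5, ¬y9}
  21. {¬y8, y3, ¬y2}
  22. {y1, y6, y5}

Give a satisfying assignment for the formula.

y1 = T, y2 = F, y3 = T, y4 = F, y5 = T, y6 = F, y7 = T, y8 = T, y9 = F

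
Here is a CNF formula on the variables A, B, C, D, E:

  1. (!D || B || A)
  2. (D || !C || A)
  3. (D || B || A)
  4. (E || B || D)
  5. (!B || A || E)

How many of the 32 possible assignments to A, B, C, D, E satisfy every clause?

Split on A, then B.
  A=1, B=1: C, D, E free → 2^3 = 8.
  A=1, B=0: C free; 3 ways for (D,E) × 2^1 = 6.
  A=0, B=1: remaining (C,D,E) ∈ {(0,0,1); (0,1,1); (1,1,1)} — 3.
  A=0, B=0: a clause becomes empty — 0.
Total: 8 + 6 + 3 + 0 = 17.

17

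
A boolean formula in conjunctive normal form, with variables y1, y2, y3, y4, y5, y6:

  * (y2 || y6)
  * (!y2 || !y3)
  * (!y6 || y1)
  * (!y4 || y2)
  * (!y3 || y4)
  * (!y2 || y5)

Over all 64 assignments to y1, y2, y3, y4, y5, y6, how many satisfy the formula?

8

Split on y2, then y3.
  y2=1, y3=1: a clause becomes empty — 0.
  y2=1, y3=0: y4 free; 3 ways for (y1,y5,y6) × 2^1 = 6.
  y2=0, y3=1: a clause becomes empty — 0.
  y2=0, y3=0: remaining (y1,y4,y5,y6) ∈ {(1,0,0,1); (1,0,1,1)} — 2.
Total: 0 + 6 + 0 + 2 = 8.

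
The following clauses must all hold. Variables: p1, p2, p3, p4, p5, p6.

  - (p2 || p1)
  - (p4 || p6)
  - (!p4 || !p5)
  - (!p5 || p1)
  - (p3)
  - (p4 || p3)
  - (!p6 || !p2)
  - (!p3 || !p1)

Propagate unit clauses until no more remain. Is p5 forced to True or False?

(p3) is a unit clause: p3 = True.
(!p1 || !p3) with p3 = True leaves only !p1, so p1 = False.
From (p1 || p2) and p1 = False: p2 = True.
In (p1 || !p5), p1 is now false; !p5 must hold, so p5 = False.

False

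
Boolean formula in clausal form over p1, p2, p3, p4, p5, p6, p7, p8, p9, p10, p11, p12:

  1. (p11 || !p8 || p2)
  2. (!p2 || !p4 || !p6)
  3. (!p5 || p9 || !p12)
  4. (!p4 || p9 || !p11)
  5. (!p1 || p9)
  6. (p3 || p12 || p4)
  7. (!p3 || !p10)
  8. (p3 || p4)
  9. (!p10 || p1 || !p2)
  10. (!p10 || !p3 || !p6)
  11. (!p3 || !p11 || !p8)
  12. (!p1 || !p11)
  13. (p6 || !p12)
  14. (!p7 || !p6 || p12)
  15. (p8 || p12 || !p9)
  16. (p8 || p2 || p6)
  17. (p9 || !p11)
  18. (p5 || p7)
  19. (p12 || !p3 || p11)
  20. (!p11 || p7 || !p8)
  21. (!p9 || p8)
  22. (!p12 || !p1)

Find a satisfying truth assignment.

p1 = False, p2 = False, p3 = False, p4 = True, p5 = True, p6 = True, p7 = False, p8 = False, p9 = False, p10 = False, p11 = False, p12 = False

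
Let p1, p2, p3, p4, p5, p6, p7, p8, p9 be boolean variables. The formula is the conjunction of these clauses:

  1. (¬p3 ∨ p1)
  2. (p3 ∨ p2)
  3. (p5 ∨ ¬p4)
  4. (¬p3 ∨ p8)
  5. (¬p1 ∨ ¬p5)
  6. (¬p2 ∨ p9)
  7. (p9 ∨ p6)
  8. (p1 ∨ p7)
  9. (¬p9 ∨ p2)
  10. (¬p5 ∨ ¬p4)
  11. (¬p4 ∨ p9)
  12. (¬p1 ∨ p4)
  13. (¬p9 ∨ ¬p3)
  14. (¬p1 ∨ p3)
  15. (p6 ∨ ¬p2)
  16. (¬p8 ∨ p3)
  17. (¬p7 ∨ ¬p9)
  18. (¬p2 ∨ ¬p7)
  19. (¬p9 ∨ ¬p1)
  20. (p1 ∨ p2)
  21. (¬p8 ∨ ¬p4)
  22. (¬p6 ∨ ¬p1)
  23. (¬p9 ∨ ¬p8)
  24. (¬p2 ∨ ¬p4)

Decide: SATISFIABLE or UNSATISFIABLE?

UNSATISFIABLE

p1 = True:
  propagation gives p5=False, p4=False; an empty clause results — contradiction.
p1 = False:
  propagation gives p3=False, p2=True, p9=True, p7=True; an empty clause results — contradiction.
Every branch closes, so no satisfying assignment exists.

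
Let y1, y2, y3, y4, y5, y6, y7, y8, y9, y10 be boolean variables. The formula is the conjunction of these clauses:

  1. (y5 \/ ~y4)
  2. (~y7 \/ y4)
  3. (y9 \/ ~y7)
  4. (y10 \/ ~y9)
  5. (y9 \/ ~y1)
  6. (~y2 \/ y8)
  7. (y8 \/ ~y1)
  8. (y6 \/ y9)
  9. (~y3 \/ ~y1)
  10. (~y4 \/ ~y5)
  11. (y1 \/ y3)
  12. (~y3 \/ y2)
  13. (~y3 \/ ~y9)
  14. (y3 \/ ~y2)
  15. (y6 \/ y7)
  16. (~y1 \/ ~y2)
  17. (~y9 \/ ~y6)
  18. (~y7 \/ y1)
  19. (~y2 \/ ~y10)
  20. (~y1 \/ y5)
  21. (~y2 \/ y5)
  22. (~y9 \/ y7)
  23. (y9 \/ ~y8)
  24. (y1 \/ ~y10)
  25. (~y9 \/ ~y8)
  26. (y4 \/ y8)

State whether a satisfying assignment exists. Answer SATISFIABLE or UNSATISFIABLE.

UNSATISFIABLE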